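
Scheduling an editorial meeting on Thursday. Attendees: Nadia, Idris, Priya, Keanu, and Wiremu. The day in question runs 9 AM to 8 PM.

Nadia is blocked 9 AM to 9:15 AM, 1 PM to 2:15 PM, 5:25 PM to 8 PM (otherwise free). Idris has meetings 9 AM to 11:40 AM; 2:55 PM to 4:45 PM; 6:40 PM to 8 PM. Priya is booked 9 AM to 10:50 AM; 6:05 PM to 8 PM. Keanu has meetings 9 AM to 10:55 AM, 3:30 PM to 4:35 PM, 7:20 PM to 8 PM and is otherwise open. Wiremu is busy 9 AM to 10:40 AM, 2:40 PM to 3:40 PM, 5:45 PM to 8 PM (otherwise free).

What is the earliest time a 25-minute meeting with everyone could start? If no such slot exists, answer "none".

11:40

Nadia free: 09:15-13:00, 14:15-17:25 (invert busy blocks within the working day).
Idris free: 11:40-14:55, 16:45-18:40 (invert busy blocks within the working day).
Priya free: 10:50-18:05 (invert busy blocks within the working day).
Keanu free: 10:55-15:30, 16:35-19:20 (invert busy blocks within the working day).
Wiremu free: 10:40-14:40, 15:40-17:45 (invert busy blocks within the working day).
Nadia ∩ Idris: 11:40-13:00, 14:15-14:55, 16:45-17:25.
Nadia ∩ Idris ∩ Priya: 11:40-13:00, 14:15-14:55, 16:45-17:25.
Nadia ∩ Idris ∩ Priya ∩ Keanu: 11:40-13:00, 14:15-14:55, 16:45-17:25.
Nadia ∩ Idris ∩ Priya ∩ Keanu ∩ Wiremu: 11:40-13:00, 14:15-14:40, 16:45-17:25.
So the common availability across everyone is 11:40-13:00, 14:15-14:40, 16:45-17:25.
The first common window of at least 25 minutes is 11:40-13:00, so the earliest start is 11:40.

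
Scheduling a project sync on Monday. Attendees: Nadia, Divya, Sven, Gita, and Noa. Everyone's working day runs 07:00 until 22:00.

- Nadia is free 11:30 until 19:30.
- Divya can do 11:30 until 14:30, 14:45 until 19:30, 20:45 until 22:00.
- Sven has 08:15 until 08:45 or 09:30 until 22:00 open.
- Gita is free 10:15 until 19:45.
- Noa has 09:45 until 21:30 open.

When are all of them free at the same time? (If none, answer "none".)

Nadia ∩ Divya: 11:30-14:30, 14:45-19:30.
Nadia ∩ Divya ∩ Sven: 11:30-14:30, 14:45-19:30.
Nadia ∩ Divya ∩ Sven ∩ Gita: 11:30-14:30, 14:45-19:30.
Nadia ∩ Divya ∩ Sven ∩ Gita ∩ Noa: 11:30-14:30, 14:45-19:30.

11:30-14:30, 14:45-19:30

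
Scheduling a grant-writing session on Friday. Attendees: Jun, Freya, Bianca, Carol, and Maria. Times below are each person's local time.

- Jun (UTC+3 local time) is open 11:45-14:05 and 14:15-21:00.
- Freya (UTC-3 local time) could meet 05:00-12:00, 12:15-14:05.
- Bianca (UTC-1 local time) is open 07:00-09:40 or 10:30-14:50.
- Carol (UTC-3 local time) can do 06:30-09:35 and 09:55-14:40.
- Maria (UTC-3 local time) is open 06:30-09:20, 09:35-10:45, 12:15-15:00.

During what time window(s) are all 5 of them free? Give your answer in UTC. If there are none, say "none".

Jun in UTC: 08:45-11:05, 11:15-18:00 (subtract 3h to convert from UTC+3).
Freya in UTC: 08:00-15:00, 15:15-17:05 (add 3h to convert from UTC-3).
Bianca in UTC: 08:00-10:40, 11:30-15:50 (add 1h to convert from UTC-1).
Carol in UTC: 09:30-12:35, 12:55-17:40 (add 3h to convert from UTC-3).
Maria in UTC: 09:30-12:20, 12:35-13:45, 15:15-18:00 (add 3h to convert from UTC-3).
Jun ∩ Freya: 08:45-11:05, 11:15-15:00, 15:15-17:05.
Jun ∩ Freya ∩ Bianca: 08:45-10:40, 11:30-15:00, 15:15-15:50.
Jun ∩ Freya ∩ Bianca ∩ Carol: 09:30-10:40, 11:30-12:35, 12:55-15:00, 15:15-15:50.
Jun ∩ Freya ∩ Bianca ∩ Carol ∩ Maria: 09:30-10:40, 11:30-12:20, 12:55-13:45, 15:15-15:50.

09:30-10:40, 11:30-12:20, 12:55-13:45, 15:15-15:50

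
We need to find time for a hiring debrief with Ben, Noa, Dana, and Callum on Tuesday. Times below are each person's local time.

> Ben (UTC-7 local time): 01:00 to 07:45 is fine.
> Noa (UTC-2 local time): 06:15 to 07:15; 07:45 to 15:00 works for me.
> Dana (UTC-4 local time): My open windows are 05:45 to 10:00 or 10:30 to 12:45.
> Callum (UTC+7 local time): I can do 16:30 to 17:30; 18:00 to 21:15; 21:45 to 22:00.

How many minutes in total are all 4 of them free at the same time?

225

Ben in UTC: 08:00-14:45 (add 7h to convert from UTC-7).
Noa in UTC: 08:15-09:15, 09:45-17:00 (add 2h to convert from UTC-2).
Dana in UTC: 09:45-14:00, 14:30-16:45 (add 4h to convert from UTC-4).
Callum in UTC: 09:30-10:30, 11:00-14:15, 14:45-15:00 (subtract 7h to convert from UTC+7).
Ben ∩ Noa: 08:15-09:15, 09:45-14:45.
Ben ∩ Noa ∩ Dana: 09:45-14:00, 14:30-14:45.
Ben ∩ Noa ∩ Dana ∩ Callum: 09:45-10:30, 11:00-14:00.
Summing the common windows: 45 + 180 = 225 minutes.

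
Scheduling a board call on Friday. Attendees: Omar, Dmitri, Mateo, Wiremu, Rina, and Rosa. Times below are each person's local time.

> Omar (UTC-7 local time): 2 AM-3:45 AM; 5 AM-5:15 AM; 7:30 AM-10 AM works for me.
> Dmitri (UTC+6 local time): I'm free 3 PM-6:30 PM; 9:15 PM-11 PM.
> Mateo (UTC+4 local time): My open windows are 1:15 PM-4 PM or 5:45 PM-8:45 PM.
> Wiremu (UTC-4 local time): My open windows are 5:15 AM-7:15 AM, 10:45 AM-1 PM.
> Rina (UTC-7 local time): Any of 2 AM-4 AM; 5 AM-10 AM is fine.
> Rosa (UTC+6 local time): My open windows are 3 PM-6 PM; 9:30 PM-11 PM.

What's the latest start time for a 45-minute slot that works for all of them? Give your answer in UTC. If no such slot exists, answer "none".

16:00

Omar in UTC: 09:00-10:45, 12:00-12:15, 14:30-17:00 (add 7h to convert from UTC-7).
Dmitri in UTC: 09:00-12:30, 15:15-17:00 (subtract 6h to convert from UTC+6).
Mateo in UTC: 09:15-12:00, 13:45-16:45 (subtract 4h to convert from UTC+4).
Wiremu in UTC: 09:15-11:15, 14:45-17:00 (add 4h to convert from UTC-4).
Rina in UTC: 09:00-11:00, 12:00-17:00 (add 7h to convert from UTC-7).
Rosa in UTC: 09:00-12:00, 15:30-17:00 (subtract 6h to convert from UTC+6).
Omar ∩ Dmitri: 09:00-10:45, 12:00-12:15, 15:15-17:00.
Omar ∩ Dmitri ∩ Mateo: 09:15-10:45, 15:15-16:45.
Omar ∩ Dmitri ∩ Mateo ∩ Wiremu: 09:15-10:45, 15:15-16:45.
Omar ∩ Dmitri ∩ Mateo ∩ Wiremu ∩ Rina: 09:15-10:45, 15:15-16:45.
Omar ∩ Dmitri ∩ Mateo ∩ Wiremu ∩ Rina ∩ Rosa: 09:15-10:45, 15:30-16:45.
So the common availability across everyone is 09:15-10:45, 15:30-16:45.
The last common window of at least 45 minutes is 15:30-16:45; a 45-minute meeting can start as late as 16:00 and still end by 16:45.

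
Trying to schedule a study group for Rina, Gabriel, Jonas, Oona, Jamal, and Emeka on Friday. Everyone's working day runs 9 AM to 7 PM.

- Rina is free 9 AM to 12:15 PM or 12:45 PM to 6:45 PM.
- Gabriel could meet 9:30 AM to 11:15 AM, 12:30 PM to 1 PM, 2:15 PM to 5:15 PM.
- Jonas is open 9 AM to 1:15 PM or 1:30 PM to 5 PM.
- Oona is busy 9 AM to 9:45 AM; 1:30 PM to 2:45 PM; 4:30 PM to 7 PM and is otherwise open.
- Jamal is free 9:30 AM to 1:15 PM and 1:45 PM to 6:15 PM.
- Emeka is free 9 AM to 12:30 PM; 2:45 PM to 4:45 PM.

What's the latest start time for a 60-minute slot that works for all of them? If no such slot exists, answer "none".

15:30

Rina free: 09:00-12:15, 12:45-18:45.
Gabriel free: 09:30-11:15, 12:30-13:00, 14:15-17:15.
Jonas free: 09:00-13:15, 13:30-17:00.
Oona free: 09:45-13:30, 14:45-16:30 (invert busy blocks within the working day).
Jamal free: 09:30-13:15, 13:45-18:15.
Emeka free: 09:00-12:30, 14:45-16:45.
Rina ∩ Gabriel: 09:30-11:15, 12:45-13:00, 14:15-17:15.
Rina ∩ Gabriel ∩ Jonas: 09:30-11:15, 12:45-13:00, 14:15-17:00.
Rina ∩ Gabriel ∩ Jonas ∩ Oona: 09:45-11:15, 12:45-13:00, 14:45-16:30.
Rina ∩ Gabriel ∩ Jonas ∩ Oona ∩ Jamal: 09:45-11:15, 12:45-13:00, 14:45-16:30.
Rina ∩ Gabriel ∩ Jonas ∩ Oona ∩ Jamal ∩ Emeka: 09:45-11:15, 14:45-16:30.
The last common window of at least 60 minutes is 14:45-16:30; a 60-minute meeting can start as late as 15:30 and still end by 16:30.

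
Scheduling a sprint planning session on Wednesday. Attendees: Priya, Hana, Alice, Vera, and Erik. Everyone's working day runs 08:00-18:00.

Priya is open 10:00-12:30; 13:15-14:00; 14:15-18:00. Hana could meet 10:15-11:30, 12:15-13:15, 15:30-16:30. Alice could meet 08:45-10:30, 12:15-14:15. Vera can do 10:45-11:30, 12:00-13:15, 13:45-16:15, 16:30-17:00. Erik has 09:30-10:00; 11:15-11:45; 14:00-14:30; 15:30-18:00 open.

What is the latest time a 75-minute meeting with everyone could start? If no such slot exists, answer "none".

none

Priya ∩ Hana: 10:15-11:30, 12:15-12:30, 15:30-16:30.
Priya ∩ Hana ∩ Alice: 10:15-10:30, 12:15-12:30.
Priya ∩ Hana ∩ Alice ∩ Vera: 12:15-12:30.
Priya ∩ Hana ∩ Alice ∩ Vera ∩ Erik: ∅.
There is no time when everyone is free.
No common window is at least 75 minutes long.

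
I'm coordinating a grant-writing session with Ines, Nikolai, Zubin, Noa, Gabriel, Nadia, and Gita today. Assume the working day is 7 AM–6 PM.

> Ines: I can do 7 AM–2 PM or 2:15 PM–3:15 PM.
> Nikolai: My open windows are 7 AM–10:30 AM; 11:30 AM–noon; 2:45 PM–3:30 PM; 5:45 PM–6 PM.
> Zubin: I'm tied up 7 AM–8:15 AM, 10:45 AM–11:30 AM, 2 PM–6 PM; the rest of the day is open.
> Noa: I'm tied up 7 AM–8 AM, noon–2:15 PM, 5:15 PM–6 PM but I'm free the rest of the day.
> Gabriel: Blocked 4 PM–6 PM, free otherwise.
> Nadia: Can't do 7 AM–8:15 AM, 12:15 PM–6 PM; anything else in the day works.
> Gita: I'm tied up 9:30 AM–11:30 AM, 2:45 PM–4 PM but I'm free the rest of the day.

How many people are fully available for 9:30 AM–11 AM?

Ines free: 07:00-14:00, 14:15-15:15.
Nikolai free: 07:00-10:30, 11:30-12:00, 14:45-15:30, 17:45-18:00.
Zubin free: 08:15-10:45, 11:30-14:00 (invert busy blocks within the working day).
Noa free: 08:00-12:00, 14:15-17:15 (invert busy blocks within the working day).
Gabriel free: 07:00-16:00 (invert busy blocks within the working day).
Nadia free: 08:15-12:15 (invert busy blocks within the working day).
Gita free: 07:00-09:30, 11:30-14:45, 16:00-18:00 (invert busy blocks within the working day).
Ines, Noa, Gabriel, and Nadia can make the full 09:30-11:00 slot — that's 4.

4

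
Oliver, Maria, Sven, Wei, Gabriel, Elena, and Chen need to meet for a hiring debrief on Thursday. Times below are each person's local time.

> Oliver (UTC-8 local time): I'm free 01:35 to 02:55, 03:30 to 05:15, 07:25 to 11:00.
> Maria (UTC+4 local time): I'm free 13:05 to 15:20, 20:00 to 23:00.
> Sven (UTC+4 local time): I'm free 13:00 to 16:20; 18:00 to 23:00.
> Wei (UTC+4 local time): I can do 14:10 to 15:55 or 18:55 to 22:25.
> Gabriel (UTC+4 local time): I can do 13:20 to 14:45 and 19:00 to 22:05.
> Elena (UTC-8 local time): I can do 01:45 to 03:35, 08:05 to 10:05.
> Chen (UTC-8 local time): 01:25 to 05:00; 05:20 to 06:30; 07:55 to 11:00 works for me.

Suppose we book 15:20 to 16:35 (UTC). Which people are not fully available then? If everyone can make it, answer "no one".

Chen, Elena, Maria, Oliver

Oliver in UTC: 09:35-10:55, 11:30-13:15, 15:25-19:00 (add 8h to convert from UTC-8).
Maria in UTC: 09:05-11:20, 16:00-19:00 (subtract 4h to convert from UTC+4).
Sven in UTC: 09:00-12:20, 14:00-19:00 (subtract 4h to convert from UTC+4).
Wei in UTC: 10:10-11:55, 14:55-18:25 (subtract 4h to convert from UTC+4).
Gabriel in UTC: 09:20-10:45, 15:00-18:05 (subtract 4h to convert from UTC+4).
Elena in UTC: 09:45-11:35, 16:05-18:05 (add 8h to convert from UTC-8).
Chen in UTC: 09:25-13:00, 13:20-14:30, 15:55-19:00 (add 8h to convert from UTC-8).
Oliver: not fully free for 15:20-16:35. Maria: not fully free for 15:20-16:35. Sven: free for 15:20-16:35. Wei: free for 15:20-16:35. Gabriel: free for 15:20-16:35. Elena: not fully free for 15:20-16:35. Chen: not fully free for 15:20-16:35.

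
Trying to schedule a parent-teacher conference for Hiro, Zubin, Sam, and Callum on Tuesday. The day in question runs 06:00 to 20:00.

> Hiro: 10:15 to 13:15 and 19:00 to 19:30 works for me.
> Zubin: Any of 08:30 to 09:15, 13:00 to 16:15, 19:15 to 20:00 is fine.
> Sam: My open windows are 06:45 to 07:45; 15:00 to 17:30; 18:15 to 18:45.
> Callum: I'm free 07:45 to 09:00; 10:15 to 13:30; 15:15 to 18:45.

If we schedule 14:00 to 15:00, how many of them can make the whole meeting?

1

Zubin can make the full 14:00-15:00 slot — that's 1.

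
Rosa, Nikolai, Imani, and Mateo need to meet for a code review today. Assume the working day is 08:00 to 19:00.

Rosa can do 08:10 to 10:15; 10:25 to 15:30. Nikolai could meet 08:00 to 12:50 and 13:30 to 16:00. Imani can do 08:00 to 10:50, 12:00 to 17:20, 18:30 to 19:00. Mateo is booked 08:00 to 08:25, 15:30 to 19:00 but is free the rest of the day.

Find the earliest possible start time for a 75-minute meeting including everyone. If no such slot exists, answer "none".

08:25

Rosa free: 08:10-10:15, 10:25-15:30.
Nikolai free: 08:00-12:50, 13:30-16:00.
Imani free: 08:00-10:50, 12:00-17:20, 18:30-19:00.
Mateo free: 08:25-15:30 (invert busy blocks within the working day).
Rosa ∩ Nikolai: 08:10-10:15, 10:25-12:50, 13:30-15:30.
Rosa ∩ Nikolai ∩ Imani: 08:10-10:15, 10:25-10:50, 12:00-12:50, 13:30-15:30.
Rosa ∩ Nikolai ∩ Imani ∩ Mateo: 08:25-10:15, 10:25-10:50, 12:00-12:50, 13:30-15:30.
The first common window of at least 75 minutes is 08:25-10:15, so the earliest start is 08:25.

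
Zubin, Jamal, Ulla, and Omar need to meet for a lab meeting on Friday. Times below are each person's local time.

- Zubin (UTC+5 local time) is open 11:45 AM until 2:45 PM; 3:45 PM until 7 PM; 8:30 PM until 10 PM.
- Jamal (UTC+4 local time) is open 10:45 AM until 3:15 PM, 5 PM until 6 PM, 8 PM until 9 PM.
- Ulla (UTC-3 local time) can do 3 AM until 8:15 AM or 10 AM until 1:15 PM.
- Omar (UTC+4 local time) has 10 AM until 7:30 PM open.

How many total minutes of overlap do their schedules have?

270

Zubin in UTC: 06:45-09:45, 10:45-14:00, 15:30-17:00 (subtract 5h to convert from UTC+5).
Jamal in UTC: 06:45-11:15, 13:00-14:00, 16:00-17:00 (subtract 4h to convert from UTC+4).
Ulla in UTC: 06:00-11:15, 13:00-16:15 (add 3h to convert from UTC-3).
Omar in UTC: 06:00-15:30 (subtract 4h to convert from UTC+4).
Zubin ∩ Jamal: 06:45-09:45, 10:45-11:15, 13:00-14:00, 16:00-17:00.
Zubin ∩ Jamal ∩ Ulla: 06:45-09:45, 10:45-11:15, 13:00-14:00, 16:00-16:15.
Zubin ∩ Jamal ∩ Ulla ∩ Omar: 06:45-09:45, 10:45-11:15, 13:00-14:00.
So the common availability across everyone is 06:45-09:45, 10:45-11:15, 13:00-14:00.
Summing the common windows: 180 + 30 + 60 = 270 minutes.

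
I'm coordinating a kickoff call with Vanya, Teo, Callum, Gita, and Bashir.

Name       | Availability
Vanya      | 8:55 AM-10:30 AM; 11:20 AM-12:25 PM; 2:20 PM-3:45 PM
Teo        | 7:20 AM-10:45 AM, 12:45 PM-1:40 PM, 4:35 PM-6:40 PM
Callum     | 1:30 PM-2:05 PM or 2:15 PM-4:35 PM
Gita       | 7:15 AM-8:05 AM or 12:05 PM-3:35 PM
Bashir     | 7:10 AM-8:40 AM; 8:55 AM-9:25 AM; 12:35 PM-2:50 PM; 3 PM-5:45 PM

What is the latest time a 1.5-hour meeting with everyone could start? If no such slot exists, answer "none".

Vanya ∩ Teo: 08:55-10:30.
Vanya ∩ Teo ∩ Callum: ∅.
Vanya ∩ Teo ∩ Callum ∩ Gita: ∅.
Vanya ∩ Teo ∩ Callum ∩ Gita ∩ Bashir: ∅.
There is no time when everyone is free.
No common window is at least 90 minutes long.

none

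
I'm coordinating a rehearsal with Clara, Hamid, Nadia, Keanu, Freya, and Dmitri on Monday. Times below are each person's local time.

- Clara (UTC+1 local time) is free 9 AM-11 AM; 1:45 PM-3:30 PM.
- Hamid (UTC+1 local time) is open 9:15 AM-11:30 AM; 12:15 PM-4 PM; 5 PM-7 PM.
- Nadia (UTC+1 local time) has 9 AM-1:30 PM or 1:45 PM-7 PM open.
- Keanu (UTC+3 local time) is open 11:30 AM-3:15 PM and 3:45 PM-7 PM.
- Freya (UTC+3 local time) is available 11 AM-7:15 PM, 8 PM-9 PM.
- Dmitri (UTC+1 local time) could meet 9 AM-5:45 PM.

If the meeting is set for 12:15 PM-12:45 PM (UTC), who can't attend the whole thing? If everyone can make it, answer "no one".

Clara, Keanu, Nadia

Clara in UTC: 08:00-10:00, 12:45-14:30 (subtract 1h to convert from UTC+1).
Hamid in UTC: 08:15-10:30, 11:15-15:00, 16:00-18:00 (subtract 1h to convert from UTC+1).
Nadia in UTC: 08:00-12:30, 12:45-18:00 (subtract 1h to convert from UTC+1).
Keanu in UTC: 08:30-12:15, 12:45-16:00 (subtract 3h to convert from UTC+3).
Freya in UTC: 08:00-16:15, 17:00-18:00 (subtract 3h to convert from UTC+3).
Dmitri in UTC: 08:00-16:45 (subtract 1h to convert from UTC+1).
Clara: not fully free for 12:15-12:45. Hamid: free for 12:15-12:45. Nadia: not fully free for 12:15-12:45. Keanu: not fully free for 12:15-12:45. Freya: free for 12:15-12:45. Dmitri: free for 12:15-12:45.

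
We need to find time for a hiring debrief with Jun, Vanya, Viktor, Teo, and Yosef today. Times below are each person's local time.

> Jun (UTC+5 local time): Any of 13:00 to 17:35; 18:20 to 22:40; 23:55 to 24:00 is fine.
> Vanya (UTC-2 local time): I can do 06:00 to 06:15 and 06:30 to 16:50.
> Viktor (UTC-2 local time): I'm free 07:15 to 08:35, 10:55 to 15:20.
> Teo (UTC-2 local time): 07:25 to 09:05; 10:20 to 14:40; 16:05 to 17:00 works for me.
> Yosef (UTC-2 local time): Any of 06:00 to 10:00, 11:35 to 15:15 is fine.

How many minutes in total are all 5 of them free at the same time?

Jun in UTC: 08:00-12:35, 13:20-17:40, 18:55-19:00 (subtract 5h to convert from UTC+5).
Vanya in UTC: 08:00-08:15, 08:30-18:50 (add 2h to convert from UTC-2).
Viktor in UTC: 09:15-10:35, 12:55-17:20 (add 2h to convert from UTC-2).
Teo in UTC: 09:25-11:05, 12:20-16:40, 18:05-19:00 (add 2h to convert from UTC-2).
Yosef in UTC: 08:00-12:00, 13:35-17:15 (add 2h to convert from UTC-2).
Jun ∩ Vanya: 08:00-08:15, 08:30-12:35, 13:20-17:40.
Jun ∩ Vanya ∩ Viktor: 09:15-10:35, 13:20-17:20.
Jun ∩ Vanya ∩ Viktor ∩ Teo: 09:25-10:35, 13:20-16:40.
Jun ∩ Vanya ∩ Viktor ∩ Teo ∩ Yosef: 09:25-10:35, 13:35-16:40.
Summing the common windows: 70 + 185 = 255 minutes.

255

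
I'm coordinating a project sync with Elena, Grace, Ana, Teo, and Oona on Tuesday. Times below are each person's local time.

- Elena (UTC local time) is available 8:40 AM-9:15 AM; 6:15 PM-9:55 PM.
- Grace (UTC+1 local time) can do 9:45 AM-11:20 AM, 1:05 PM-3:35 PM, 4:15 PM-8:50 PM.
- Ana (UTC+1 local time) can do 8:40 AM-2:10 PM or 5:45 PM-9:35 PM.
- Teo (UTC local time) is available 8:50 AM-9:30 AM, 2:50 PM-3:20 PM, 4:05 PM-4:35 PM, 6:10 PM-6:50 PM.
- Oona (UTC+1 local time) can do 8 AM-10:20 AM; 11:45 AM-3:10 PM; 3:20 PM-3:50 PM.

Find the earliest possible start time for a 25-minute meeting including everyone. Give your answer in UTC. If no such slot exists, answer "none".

08:50

Elena in UTC: 08:40-09:15, 18:15-21:55.
Grace in UTC: 08:45-10:20, 12:05-14:35, 15:15-19:50 (subtract 1h to convert from UTC+1).
Ana in UTC: 07:40-13:10, 16:45-20:35 (subtract 1h to convert from UTC+1).
Teo in UTC: 08:50-09:30, 14:50-15:20, 16:05-16:35, 18:10-18:50.
Oona in UTC: 07:00-09:20, 10:45-14:10, 14:20-14:50 (subtract 1h to convert from UTC+1).
Elena ∩ Grace: 08:45-09:15, 18:15-19:50.
Elena ∩ Grace ∩ Ana: 08:45-09:15, 18:15-19:50.
Elena ∩ Grace ∩ Ana ∩ Teo: 08:50-09:15, 18:15-18:50.
Elena ∩ Grace ∩ Ana ∩ Teo ∩ Oona: 08:50-09:15.
Those are the intersection windows.
The first common window of at least 25 minutes is 08:50-09:15, so the earliest start is 08:50.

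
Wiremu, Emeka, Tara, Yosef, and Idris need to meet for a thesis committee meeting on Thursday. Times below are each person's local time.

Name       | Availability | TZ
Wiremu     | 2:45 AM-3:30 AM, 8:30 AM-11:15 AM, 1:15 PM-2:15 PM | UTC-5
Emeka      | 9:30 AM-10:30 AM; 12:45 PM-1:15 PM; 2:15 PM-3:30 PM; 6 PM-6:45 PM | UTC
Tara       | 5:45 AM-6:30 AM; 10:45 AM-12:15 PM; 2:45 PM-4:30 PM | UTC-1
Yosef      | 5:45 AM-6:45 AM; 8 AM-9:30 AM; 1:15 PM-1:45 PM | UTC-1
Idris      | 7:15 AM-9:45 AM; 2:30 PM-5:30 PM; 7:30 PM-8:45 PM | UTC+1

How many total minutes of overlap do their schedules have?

Wiremu in UTC: 07:45-08:30, 13:30-16:15, 18:15-19:15 (add 5h to convert from UTC-5).
Emeka in UTC: 09:30-10:30, 12:45-13:15, 14:15-15:30, 18:00-18:45.
Tara in UTC: 06:45-07:30, 11:45-13:15, 15:45-17:30 (add 1h to convert from UTC-1).
Yosef in UTC: 06:45-07:45, 09:00-10:30, 14:15-14:45 (add 1h to convert from UTC-1).
Idris in UTC: 06:15-08:45, 13:30-16:30, 18:30-19:45 (subtract 1h to convert from UTC+1).
Wiremu ∩ Emeka: 14:15-15:30, 18:15-18:45.
Wiremu ∩ Emeka ∩ Tara: ∅.
Wiremu ∩ Emeka ∩ Tara ∩ Yosef: ∅.
Wiremu ∩ Emeka ∩ Tara ∩ Yosef ∩ Idris: ∅.
There is no time when everyone is free.
There is no common window, so the total is 0 minutes.

0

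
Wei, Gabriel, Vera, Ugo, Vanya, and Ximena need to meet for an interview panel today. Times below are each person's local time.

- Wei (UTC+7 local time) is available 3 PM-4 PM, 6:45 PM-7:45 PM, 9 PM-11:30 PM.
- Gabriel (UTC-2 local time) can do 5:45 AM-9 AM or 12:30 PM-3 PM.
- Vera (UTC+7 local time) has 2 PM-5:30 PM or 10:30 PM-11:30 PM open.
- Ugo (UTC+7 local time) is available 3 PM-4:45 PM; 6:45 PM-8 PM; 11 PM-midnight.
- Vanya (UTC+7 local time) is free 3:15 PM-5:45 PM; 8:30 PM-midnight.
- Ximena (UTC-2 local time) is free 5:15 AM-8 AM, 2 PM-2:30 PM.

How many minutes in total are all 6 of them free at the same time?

Wei in UTC: 08:00-09:00, 11:45-12:45, 14:00-16:30 (subtract 7h to convert from UTC+7).
Gabriel in UTC: 07:45-11:00, 14:30-17:00 (add 2h to convert from UTC-2).
Vera in UTC: 07:00-10:30, 15:30-16:30 (subtract 7h to convert from UTC+7).
Ugo in UTC: 08:00-09:45, 11:45-13:00, 16:00-17:00 (subtract 7h to convert from UTC+7).
Vanya in UTC: 08:15-10:45, 13:30-17:00 (subtract 7h to convert from UTC+7).
Ximena in UTC: 07:15-10:00, 16:00-16:30 (add 2h to convert from UTC-2).
Wei ∩ Gabriel: 08:00-09:00, 14:30-16:30.
Wei ∩ Gabriel ∩ Vera: 08:00-09:00, 15:30-16:30.
Wei ∩ Gabriel ∩ Vera ∩ Ugo: 08:00-09:00, 16:00-16:30.
Wei ∩ Gabriel ∩ Vera ∩ Ugo ∩ Vanya: 08:15-09:00, 16:00-16:30.
Wei ∩ Gabriel ∩ Vera ∩ Ugo ∩ Vanya ∩ Ximena: 08:15-09:00, 16:00-16:30.
Those are the intersection windows.
Summing the common windows: 45 + 30 = 75 minutes.

75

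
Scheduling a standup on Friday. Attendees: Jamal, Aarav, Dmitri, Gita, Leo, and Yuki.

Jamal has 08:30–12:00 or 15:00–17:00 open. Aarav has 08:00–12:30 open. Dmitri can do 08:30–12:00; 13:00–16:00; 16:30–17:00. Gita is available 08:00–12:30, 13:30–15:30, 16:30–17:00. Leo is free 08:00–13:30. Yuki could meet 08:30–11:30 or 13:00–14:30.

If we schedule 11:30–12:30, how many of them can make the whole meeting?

3

Aarav, Gita, and Leo can make the full 11:30-12:30 slot — that's 3.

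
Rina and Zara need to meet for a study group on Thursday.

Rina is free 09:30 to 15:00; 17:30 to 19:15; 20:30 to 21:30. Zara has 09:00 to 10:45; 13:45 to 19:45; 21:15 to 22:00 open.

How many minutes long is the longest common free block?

105

Rina ∩ Zara: 09:30-10:45, 13:45-15:00, 17:30-19:15, 21:15-21:30.
The longest is 17:30-19:15 at 105 minutes.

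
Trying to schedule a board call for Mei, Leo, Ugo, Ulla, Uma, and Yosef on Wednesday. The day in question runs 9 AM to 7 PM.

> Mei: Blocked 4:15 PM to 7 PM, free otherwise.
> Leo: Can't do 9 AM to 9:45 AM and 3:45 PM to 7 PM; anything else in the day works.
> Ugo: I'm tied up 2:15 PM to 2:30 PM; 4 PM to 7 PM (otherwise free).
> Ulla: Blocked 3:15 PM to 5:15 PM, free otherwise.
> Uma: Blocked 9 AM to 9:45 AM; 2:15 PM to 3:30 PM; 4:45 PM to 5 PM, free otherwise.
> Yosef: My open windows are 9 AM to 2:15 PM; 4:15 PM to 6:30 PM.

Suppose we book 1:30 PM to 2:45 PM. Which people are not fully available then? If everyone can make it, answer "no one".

Ugo, Uma, Yosef

Mei free: 09:00-16:15 (invert busy blocks within the working day).
Leo free: 09:45-15:45 (invert busy blocks within the working day).
Ugo free: 09:00-14:15, 14:30-16:00 (invert busy blocks within the working day).
Ulla free: 09:00-15:15, 17:15-19:00 (invert busy blocks within the working day).
Uma free: 09:45-14:15, 15:30-16:45, 17:00-19:00 (invert busy blocks within the working day).
Yosef free: 09:00-14:15, 16:15-18:30.
Mei: free for 13:30-14:45. Leo: free for 13:30-14:45. Ugo: not fully free for 13:30-14:45. Ulla: free for 13:30-14:45. Uma: not fully free for 13:30-14:45. Yosef: not fully free for 13:30-14:45.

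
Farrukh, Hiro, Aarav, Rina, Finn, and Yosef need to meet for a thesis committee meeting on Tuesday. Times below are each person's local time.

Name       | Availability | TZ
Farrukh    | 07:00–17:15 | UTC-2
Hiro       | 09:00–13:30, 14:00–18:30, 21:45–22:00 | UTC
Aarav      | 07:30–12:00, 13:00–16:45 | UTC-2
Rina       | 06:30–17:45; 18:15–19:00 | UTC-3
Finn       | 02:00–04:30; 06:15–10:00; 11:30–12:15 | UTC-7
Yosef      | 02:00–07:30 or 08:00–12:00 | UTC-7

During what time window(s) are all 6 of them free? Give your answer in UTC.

Farrukh in UTC: 09:00-19:15 (add 2h to convert from UTC-2).
Hiro in UTC: 09:00-13:30, 14:00-18:30, 21:45-22:00.
Aarav in UTC: 09:30-14:00, 15:00-18:45 (add 2h to convert from UTC-2).
Rina in UTC: 09:30-20:45, 21:15-22:00 (add 3h to convert from UTC-3).
Finn in UTC: 09:00-11:30, 13:15-17:00, 18:30-19:15 (add 7h to convert from UTC-7).
Yosef in UTC: 09:00-14:30, 15:00-19:00 (add 7h to convert from UTC-7).
Farrukh ∩ Hiro: 09:00-13:30, 14:00-18:30.
Farrukh ∩ Hiro ∩ Aarav: 09:30-13:30, 15:00-18:30.
Farrukh ∩ Hiro ∩ Aarav ∩ Rina: 09:30-13:30, 15:00-18:30.
Farrukh ∩ Hiro ∩ Aarav ∩ Rina ∩ Finn: 09:30-11:30, 13:15-13:30, 15:00-17:00.
Farrukh ∩ Hiro ∩ Aarav ∩ Rina ∩ Finn ∩ Yosef: 09:30-11:30, 13:15-13:30, 15:00-17:00.

09:30-11:30, 13:15-13:30, 15:00-17:00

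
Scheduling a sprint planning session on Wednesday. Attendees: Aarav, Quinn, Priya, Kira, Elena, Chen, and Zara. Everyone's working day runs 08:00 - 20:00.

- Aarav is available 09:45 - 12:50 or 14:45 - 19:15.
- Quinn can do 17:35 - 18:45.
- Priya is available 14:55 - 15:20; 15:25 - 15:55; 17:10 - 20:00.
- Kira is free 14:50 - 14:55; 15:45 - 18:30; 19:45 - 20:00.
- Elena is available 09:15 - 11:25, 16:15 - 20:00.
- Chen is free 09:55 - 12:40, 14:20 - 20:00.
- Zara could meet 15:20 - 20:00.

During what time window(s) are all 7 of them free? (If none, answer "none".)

17:35-18:30

Aarav ∩ Quinn: 17:35-18:45.
Aarav ∩ Quinn ∩ Priya: 17:35-18:45.
Aarav ∩ Quinn ∩ Priya ∩ Kira: 17:35-18:30.
Aarav ∩ Quinn ∩ Priya ∩ Kira ∩ Elena: 17:35-18:30.
Aarav ∩ Quinn ∩ Priya ∩ Kira ∩ Elena ∩ Chen: 17:35-18:30.
Aarav ∩ Quinn ∩ Priya ∩ Kira ∩ Elena ∩ Chen ∩ Zara: 17:35-18:30.
Those are the intersection windows.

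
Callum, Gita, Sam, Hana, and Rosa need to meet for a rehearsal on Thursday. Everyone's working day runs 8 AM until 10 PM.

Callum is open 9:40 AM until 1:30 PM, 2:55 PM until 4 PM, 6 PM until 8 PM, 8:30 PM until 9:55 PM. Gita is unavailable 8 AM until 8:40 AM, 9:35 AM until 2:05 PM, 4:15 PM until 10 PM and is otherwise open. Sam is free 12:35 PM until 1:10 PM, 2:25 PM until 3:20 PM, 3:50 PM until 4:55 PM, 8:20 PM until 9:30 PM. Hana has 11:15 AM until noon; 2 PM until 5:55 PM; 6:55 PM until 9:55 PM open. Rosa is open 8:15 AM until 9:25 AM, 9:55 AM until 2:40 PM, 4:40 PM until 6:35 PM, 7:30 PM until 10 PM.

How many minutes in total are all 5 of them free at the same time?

Callum free: 09:40-13:30, 14:55-16:00, 18:00-20:00, 20:30-21:55.
Gita free: 08:40-09:35, 14:05-16:15 (invert busy blocks within the working day).
Sam free: 12:35-13:10, 14:25-15:20, 15:50-16:55, 20:20-21:30.
Hana free: 11:15-12:00, 14:00-17:55, 18:55-21:55.
Rosa free: 08:15-09:25, 09:55-14:40, 16:40-18:35, 19:30-22:00.
Callum ∩ Gita: 14:55-16:00.
Callum ∩ Gita ∩ Sam: 14:55-15:20, 15:50-16:00.
Callum ∩ Gita ∩ Sam ∩ Hana: 14:55-15:20, 15:50-16:00.
Callum ∩ Gita ∩ Sam ∩ Hana ∩ Rosa: ∅.
There is no time when everyone is free.
There is no common window, so the total is 0 minutes.

0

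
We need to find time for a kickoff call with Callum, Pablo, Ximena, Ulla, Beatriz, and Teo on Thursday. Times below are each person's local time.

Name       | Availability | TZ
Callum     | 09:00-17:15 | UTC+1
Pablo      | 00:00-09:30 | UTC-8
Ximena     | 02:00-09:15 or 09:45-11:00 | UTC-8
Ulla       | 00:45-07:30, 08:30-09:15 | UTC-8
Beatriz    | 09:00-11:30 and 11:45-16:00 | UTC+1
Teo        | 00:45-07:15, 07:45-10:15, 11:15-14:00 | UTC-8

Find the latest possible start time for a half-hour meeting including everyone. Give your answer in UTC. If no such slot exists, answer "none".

14:30

Callum in UTC: 08:00-16:15 (subtract 1h to convert from UTC+1).
Pablo in UTC: 08:00-17:30 (add 8h to convert from UTC-8).
Ximena in UTC: 10:00-17:15, 17:45-19:00 (add 8h to convert from UTC-8).
Ulla in UTC: 08:45-15:30, 16:30-17:15 (add 8h to convert from UTC-8).
Beatriz in UTC: 08:00-10:30, 10:45-15:00 (subtract 1h to convert from UTC+1).
Teo in UTC: 08:45-15:15, 15:45-18:15, 19:15-22:00 (add 8h to convert from UTC-8).
Callum ∩ Pablo: 08:00-16:15.
Callum ∩ Pablo ∩ Ximena: 10:00-16:15.
Callum ∩ Pablo ∩ Ximena ∩ Ulla: 10:00-15:30.
Callum ∩ Pablo ∩ Ximena ∩ Ulla ∩ Beatriz: 10:00-10:30, 10:45-15:00.
Callum ∩ Pablo ∩ Ximena ∩ Ulla ∩ Beatriz ∩ Teo: 10:00-10:30, 10:45-15:00.
The last common window of at least 30 minutes is 10:45-15:00; a 30-minute meeting can start as late as 14:30 and still end by 15:00.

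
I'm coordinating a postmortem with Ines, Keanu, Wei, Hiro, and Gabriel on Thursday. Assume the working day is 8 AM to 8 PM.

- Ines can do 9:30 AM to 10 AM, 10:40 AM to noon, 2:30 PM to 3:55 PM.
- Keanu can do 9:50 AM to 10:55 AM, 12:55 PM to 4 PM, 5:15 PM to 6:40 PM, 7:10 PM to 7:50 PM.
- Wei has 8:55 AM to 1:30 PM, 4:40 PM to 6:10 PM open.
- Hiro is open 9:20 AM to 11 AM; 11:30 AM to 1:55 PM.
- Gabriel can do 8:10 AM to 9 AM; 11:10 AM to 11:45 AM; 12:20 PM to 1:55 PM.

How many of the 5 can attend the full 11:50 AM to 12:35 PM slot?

Wei and Hiro can make the full 11:50-12:35 slot — that's 2.

2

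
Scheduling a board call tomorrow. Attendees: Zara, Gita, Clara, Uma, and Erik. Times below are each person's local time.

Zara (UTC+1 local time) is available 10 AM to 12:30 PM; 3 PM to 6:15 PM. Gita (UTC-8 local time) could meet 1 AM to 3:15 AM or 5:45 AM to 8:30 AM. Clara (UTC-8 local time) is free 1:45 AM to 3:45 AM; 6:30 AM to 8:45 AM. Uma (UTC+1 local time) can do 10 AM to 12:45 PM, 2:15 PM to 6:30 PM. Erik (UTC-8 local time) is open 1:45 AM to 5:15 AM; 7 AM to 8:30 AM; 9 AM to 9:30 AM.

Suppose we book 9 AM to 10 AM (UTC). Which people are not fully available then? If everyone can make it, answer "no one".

Clara, Erik

Zara in UTC: 09:00-11:30, 14:00-17:15 (subtract 1h to convert from UTC+1).
Gita in UTC: 09:00-11:15, 13:45-16:30 (add 8h to convert from UTC-8).
Clara in UTC: 09:45-11:45, 14:30-16:45 (add 8h to convert from UTC-8).
Uma in UTC: 09:00-11:45, 13:15-17:30 (subtract 1h to convert from UTC+1).
Erik in UTC: 09:45-13:15, 15:00-16:30, 17:00-17:30 (add 8h to convert from UTC-8).
Zara: free for 09:00-10:00. Gita: free for 09:00-10:00. Clara: not fully free for 09:00-10:00. Uma: free for 09:00-10:00. Erik: not fully free for 09:00-10:00.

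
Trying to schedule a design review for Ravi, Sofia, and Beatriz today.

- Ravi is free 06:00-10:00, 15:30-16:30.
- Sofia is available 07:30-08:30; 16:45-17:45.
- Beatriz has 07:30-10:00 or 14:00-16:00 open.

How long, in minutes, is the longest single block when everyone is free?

60

Ravi ∩ Sofia: 07:30-08:30.
Ravi ∩ Sofia ∩ Beatriz: 07:30-08:30.
The longest is 07:30-08:30 at 60 minutes.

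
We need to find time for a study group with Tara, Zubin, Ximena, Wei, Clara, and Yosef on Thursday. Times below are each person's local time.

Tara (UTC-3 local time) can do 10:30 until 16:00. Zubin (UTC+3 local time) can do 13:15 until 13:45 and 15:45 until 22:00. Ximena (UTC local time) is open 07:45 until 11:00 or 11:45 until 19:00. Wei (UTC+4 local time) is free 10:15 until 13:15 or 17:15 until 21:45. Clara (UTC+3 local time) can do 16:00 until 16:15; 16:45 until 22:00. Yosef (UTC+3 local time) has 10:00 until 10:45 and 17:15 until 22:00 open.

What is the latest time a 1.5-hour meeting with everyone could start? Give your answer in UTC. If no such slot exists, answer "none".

Tara in UTC: 13:30-19:00 (add 3h to convert from UTC-3).
Zubin in UTC: 10:15-10:45, 12:45-19:00 (subtract 3h to convert from UTC+3).
Ximena in UTC: 07:45-11:00, 11:45-19:00.
Wei in UTC: 06:15-09:15, 13:15-17:45 (subtract 4h to convert from UTC+4).
Clara in UTC: 13:00-13:15, 13:45-19:00 (subtract 3h to convert from UTC+3).
Yosef in UTC: 07:00-07:45, 14:15-19:00 (subtract 3h to convert from UTC+3).
Tara ∩ Zubin: 13:30-19:00.
Tara ∩ Zubin ∩ Ximena: 13:30-19:00.
Tara ∩ Zubin ∩ Ximena ∩ Wei: 13:30-17:45.
Tara ∩ Zubin ∩ Ximena ∩ Wei ∩ Clara: 13:45-17:45.
Tara ∩ Zubin ∩ Ximena ∩ Wei ∩ Clara ∩ Yosef: 14:15-17:45.
The last common window of at least 90 minutes is 14:15-17:45; a 90-minute meeting can start as late as 16:15 and still end by 17:45.

16:15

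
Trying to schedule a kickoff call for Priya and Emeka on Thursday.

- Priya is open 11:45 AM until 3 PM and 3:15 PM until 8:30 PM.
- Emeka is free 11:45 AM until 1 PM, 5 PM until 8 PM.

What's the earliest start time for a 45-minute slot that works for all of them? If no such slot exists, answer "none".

Priya ∩ Emeka: 11:45-13:00, 17:00-20:00.
So the common availability across everyone is 11:45-13:00, 17:00-20:00.
The first common window of at least 45 minutes is 11:45-13:00, so the earliest start is 11:45.

11:45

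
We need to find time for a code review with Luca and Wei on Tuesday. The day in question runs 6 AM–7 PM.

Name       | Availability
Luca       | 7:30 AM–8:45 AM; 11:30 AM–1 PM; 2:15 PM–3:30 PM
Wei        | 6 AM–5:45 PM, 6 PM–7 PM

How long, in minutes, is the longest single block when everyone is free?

90

Luca ∩ Wei: 07:30-08:45, 11:30-13:00, 14:15-15:30.
So the common availability across everyone is 07:30-08:45, 11:30-13:00, 14:15-15:30.
The longest is 11:30-13:00 at 90 minutes.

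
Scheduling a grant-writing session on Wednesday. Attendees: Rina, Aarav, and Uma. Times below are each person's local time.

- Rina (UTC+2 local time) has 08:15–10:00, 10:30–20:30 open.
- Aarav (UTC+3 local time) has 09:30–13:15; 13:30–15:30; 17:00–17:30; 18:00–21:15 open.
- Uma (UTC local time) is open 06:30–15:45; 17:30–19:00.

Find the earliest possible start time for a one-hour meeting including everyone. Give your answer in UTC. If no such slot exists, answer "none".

Rina in UTC: 06:15-08:00, 08:30-18:30 (subtract 2h to convert from UTC+2).
Aarav in UTC: 06:30-10:15, 10:30-12:30, 14:00-14:30, 15:00-18:15 (subtract 3h to convert from UTC+3).
Uma in UTC: 06:30-15:45, 17:30-19:00.
Rina ∩ Aarav: 06:30-08:00, 08:30-10:15, 10:30-12:30, 14:00-14:30, 15:00-18:15.
Rina ∩ Aarav ∩ Uma: 06:30-08:00, 08:30-10:15, 10:30-12:30, 14:00-14:30, 15:00-15:45, 17:30-18:15.
Those are the intersection windows.
The first common window of at least 60 minutes is 06:30-08:00, so the earliest start is 06:30.

06:30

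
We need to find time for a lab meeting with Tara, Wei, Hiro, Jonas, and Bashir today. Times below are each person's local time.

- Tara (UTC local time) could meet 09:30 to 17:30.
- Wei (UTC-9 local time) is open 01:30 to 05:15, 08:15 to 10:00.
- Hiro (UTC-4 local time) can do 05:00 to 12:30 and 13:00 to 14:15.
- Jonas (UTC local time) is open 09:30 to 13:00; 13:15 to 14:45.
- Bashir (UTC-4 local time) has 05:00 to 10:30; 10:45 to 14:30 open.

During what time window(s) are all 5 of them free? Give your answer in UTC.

10:30-13:00, 13:15-14:15

Tara in UTC: 09:30-17:30.
Wei in UTC: 10:30-14:15, 17:15-19:00 (add 9h to convert from UTC-9).
Hiro in UTC: 09:00-16:30, 17:00-18:15 (add 4h to convert from UTC-4).
Jonas in UTC: 09:30-13:00, 13:15-14:45.
Bashir in UTC: 09:00-14:30, 14:45-18:30 (add 4h to convert from UTC-4).
Tara ∩ Wei: 10:30-14:15, 17:15-17:30.
Tara ∩ Wei ∩ Hiro: 10:30-14:15, 17:15-17:30.
Tara ∩ Wei ∩ Hiro ∩ Jonas: 10:30-13:00, 13:15-14:15.
Tara ∩ Wei ∩ Hiro ∩ Jonas ∩ Bashir: 10:30-13:00, 13:15-14:15.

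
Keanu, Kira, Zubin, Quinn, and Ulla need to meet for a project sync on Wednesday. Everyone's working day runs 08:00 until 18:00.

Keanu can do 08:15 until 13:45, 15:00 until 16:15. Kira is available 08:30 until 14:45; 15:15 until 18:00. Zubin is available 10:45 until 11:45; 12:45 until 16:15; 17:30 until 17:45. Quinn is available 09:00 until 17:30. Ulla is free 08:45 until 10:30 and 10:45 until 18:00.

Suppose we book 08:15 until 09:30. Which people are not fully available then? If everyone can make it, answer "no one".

Kira, Quinn, Ulla, Zubin

Keanu: free for 08:15-09:30. Kira: not fully free for 08:15-09:30. Zubin: not fully free for 08:15-09:30. Quinn: not fully free for 08:15-09:30. Ulla: not fully free for 08:15-09:30.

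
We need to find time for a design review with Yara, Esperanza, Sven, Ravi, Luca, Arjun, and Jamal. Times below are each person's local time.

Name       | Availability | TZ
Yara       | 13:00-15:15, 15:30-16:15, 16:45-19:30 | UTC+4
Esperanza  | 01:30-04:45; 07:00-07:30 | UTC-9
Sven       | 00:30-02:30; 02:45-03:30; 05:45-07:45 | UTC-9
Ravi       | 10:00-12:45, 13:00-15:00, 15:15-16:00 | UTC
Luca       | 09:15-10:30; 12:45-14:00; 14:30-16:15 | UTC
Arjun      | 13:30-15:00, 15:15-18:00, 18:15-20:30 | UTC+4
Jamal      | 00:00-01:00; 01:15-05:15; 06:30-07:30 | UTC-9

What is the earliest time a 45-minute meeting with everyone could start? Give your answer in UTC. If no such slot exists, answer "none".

Yara in UTC: 09:00-11:15, 11:30-12:15, 12:45-15:30 (subtract 4h to convert from UTC+4).
Esperanza in UTC: 10:30-13:45, 16:00-16:30 (add 9h to convert from UTC-9).
Sven in UTC: 09:30-11:30, 11:45-12:30, 14:45-16:45 (add 9h to convert from UTC-9).
Ravi in UTC: 10:00-12:45, 13:00-15:00, 15:15-16:00.
Luca in UTC: 09:15-10:30, 12:45-14:00, 14:30-16:15.
Arjun in UTC: 09:30-11:00, 11:15-14:00, 14:15-16:30 (subtract 4h to convert from UTC+4).
Jamal in UTC: 09:00-10:00, 10:15-14:15, 15:30-16:30 (add 9h to convert from UTC-9).
Yara ∩ Esperanza: 10:30-11:15, 11:30-12:15, 12:45-13:45.
Yara ∩ Esperanza ∩ Sven: 10:30-11:15, 11:45-12:15.
Yara ∩ Esperanza ∩ Sven ∩ Ravi: 10:30-11:15, 11:45-12:15.
Yara ∩ Esperanza ∩ Sven ∩ Ravi ∩ Luca: ∅.
Yara ∩ Esperanza ∩ Sven ∩ Ravi ∩ Luca ∩ Arjun: ∅.
Yara ∩ Esperanza ∩ Sven ∩ Ravi ∩ Luca ∩ Arjun ∩ Jamal: ∅.
There is no time when everyone is free.
No common window is at least 45 minutes long.

none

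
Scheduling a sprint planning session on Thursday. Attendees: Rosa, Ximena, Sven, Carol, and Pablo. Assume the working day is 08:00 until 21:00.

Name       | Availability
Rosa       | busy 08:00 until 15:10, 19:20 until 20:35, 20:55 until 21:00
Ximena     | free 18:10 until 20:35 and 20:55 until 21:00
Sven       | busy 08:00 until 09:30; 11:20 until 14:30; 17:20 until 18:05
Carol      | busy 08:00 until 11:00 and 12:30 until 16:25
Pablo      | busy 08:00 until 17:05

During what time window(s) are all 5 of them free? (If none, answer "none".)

18:10-19:20

Rosa free: 15:10-19:20, 20:35-20:55 (invert busy blocks within the working day).
Ximena free: 18:10-20:35, 20:55-21:00.
Sven free: 09:30-11:20, 14:30-17:20, 18:05-21:00 (invert busy blocks within the working day).
Carol free: 11:00-12:30, 16:25-21:00 (invert busy blocks within the working day).
Pablo free: 17:05-21:00 (invert busy blocks within the working day).
Rosa ∩ Ximena: 18:10-19:20.
Rosa ∩ Ximena ∩ Sven: 18:10-19:20.
Rosa ∩ Ximena ∩ Sven ∩ Carol: 18:10-19:20.
Rosa ∩ Ximena ∩ Sven ∩ Carol ∩ Pablo: 18:10-19:20.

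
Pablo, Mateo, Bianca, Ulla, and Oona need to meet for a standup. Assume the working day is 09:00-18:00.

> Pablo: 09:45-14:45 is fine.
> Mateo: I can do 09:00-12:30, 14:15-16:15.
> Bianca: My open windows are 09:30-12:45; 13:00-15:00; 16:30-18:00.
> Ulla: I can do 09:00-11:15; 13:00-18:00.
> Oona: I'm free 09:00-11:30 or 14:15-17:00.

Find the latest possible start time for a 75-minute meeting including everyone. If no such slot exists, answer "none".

10:00

Pablo ∩ Mateo: 09:45-12:30, 14:15-14:45.
Pablo ∩ Mateo ∩ Bianca: 09:45-12:30, 14:15-14:45.
Pablo ∩ Mateo ∩ Bianca ∩ Ulla: 09:45-11:15, 14:15-14:45.
Pablo ∩ Mateo ∩ Bianca ∩ Ulla ∩ Oona: 09:45-11:15, 14:15-14:45.
The last common window of at least 75 minutes is 09:45-11:15; a 75-minute meeting can start as late as 10:00 and still end by 11:15.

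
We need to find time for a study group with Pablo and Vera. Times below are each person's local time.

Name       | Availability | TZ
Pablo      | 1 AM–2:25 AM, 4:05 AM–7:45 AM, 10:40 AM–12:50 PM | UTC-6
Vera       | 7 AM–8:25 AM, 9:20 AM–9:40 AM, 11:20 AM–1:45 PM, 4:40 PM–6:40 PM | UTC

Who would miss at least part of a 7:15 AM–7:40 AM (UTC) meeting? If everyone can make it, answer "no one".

Pablo in UTC: 07:00-08:25, 10:05-13:45, 16:40-18:50 (add 6h to convert from UTC-6).
Vera in UTC: 07:00-08:25, 09:20-09:40, 11:20-13:45, 16:40-18:40.
Pablo: free for 07:15-07:40. Vera: free for 07:15-07:40.

no one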